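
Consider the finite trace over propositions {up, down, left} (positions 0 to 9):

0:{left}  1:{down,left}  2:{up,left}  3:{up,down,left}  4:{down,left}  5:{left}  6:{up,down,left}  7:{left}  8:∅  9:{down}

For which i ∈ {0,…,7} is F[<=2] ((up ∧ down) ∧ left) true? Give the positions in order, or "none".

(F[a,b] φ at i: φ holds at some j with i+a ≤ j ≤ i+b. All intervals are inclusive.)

Evaluate at each i in [0,7]:
  i=0: ✗ (none in [0,2])
  i=1: ✓ (witness j=3)
  i=2: ✓ (witness j=3)
  i=3: ✓ (witness j=3)
  i=4: ✓ (witness j=6)
  i=5: ✓ (witness j=6)
  i=6: ✓ (witness j=6)
  i=7: ✗ (none in [7,9])

1, 2, 3, 4, 5, 6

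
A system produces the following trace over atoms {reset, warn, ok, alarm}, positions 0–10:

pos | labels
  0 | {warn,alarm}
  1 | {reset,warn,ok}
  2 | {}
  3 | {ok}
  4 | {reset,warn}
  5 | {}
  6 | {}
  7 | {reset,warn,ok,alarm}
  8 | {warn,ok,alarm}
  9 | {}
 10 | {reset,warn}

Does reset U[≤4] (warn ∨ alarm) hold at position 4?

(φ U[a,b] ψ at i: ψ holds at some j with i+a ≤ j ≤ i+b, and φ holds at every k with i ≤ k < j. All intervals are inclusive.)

Need some j in [4,8] with (warn ∨ alarm), and reset at every k in [4,j-1].
  j=4: (warn ∨ alarm) holds; no prefix to check → satisfied.

True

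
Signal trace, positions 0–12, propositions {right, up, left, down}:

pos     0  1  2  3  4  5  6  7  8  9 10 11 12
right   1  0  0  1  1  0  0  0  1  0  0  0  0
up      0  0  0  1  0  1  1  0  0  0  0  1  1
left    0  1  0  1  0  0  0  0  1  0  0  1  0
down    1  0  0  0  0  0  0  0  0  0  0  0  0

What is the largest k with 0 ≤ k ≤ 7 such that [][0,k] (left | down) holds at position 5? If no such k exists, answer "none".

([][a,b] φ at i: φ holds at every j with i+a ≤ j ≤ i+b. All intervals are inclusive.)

(left | down) must hold from j=5 onward; find where it first fails.
  j=5: fails → no k works.

none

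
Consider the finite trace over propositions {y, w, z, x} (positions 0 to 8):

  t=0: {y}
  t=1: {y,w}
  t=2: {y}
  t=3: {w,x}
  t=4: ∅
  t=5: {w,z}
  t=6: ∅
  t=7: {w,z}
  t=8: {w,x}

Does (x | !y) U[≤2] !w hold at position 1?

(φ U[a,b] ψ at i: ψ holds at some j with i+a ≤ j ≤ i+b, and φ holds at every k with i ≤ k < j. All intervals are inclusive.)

No

Need some j in [1,3] with !w, and (x | !y) at every k in [1,j-1].
  j=1: !w false.
  j=2: !w holds, but (x | !y) fails at k=1 → not this j.
  j=3: !w false.
No j in the window works → until fails.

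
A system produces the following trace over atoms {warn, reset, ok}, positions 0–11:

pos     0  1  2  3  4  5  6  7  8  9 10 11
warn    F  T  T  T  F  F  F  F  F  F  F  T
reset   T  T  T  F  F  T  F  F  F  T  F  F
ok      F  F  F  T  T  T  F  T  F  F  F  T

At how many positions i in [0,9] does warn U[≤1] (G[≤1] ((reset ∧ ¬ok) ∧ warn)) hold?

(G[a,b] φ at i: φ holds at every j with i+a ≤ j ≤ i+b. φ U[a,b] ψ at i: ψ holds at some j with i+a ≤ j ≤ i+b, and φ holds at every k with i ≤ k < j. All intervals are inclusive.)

Evaluate at each i in [0,9]:
  i=0: ✗ (lhs fails at k=0 before rhs at j=1)
  i=1: ✓ (rhs at j=1)
  i=2: ✗ (no rhs in [2,3])
  i=3: ✗ (no rhs in [3,4])
  i=4: ✗ (no rhs in [4,5])
  i=5: ✗ (no rhs in [5,6])
  i=6: ✗ (no rhs in [6,7])
  i=7: ✗ (no rhs in [7,8])
  i=8: ✗ (no rhs in [8,9])
  i=9: ✗ (no rhs in [9,10])
Positions where it holds: {1} → 1.

1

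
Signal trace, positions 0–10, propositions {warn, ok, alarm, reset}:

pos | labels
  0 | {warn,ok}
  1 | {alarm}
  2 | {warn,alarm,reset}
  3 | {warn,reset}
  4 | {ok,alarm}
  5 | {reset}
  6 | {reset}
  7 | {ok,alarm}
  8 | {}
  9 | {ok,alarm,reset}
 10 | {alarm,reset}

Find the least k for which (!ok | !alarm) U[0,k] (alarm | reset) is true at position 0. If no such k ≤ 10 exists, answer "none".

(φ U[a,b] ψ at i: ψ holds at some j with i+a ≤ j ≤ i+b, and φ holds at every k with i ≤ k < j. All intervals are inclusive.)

Need earliest j ≥ 0 with (alarm | reset), and (!ok | !alarm) at every k in [0,j-1].
  j=0: rhs fails.
  j=1: rhs holds; lhs holds on [0,0]. k = 1.

1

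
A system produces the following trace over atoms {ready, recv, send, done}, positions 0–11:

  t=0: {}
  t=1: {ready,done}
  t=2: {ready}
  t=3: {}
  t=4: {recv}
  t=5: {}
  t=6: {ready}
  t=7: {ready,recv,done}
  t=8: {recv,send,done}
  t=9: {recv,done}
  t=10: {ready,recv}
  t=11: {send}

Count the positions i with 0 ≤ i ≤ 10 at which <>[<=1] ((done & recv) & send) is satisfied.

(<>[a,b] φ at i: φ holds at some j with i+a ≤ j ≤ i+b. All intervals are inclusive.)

Evaluate at each i in [0,10]:
  i=0: ✗ (none in [0,1])
  i=1: ✗ (none in [1,2])
  i=2: ✗ (none in [2,3])
  i=3: ✗ (none in [3,4])
  i=4: ✗ (none in [4,5])
  i=5: ✗ (none in [5,6])
  i=6: ✗ (none in [6,7])
  i=7: ✓ (witness j=8)
  i=8: ✓ (witness j=8)
  i=9: ✗ (none in [9,10])
  i=10: ✗ (none in [10,11])
Positions where it holds: {7, 8} → 2.

2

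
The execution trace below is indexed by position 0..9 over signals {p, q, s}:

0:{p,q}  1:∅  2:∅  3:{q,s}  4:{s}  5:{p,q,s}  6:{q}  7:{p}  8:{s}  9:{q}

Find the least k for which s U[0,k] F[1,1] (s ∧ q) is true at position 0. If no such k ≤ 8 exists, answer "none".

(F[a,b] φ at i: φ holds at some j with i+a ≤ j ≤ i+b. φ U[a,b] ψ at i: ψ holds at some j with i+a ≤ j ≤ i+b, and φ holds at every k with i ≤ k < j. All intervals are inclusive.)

none

Need earliest j ≥ 0 with F[1,1] (s ∧ q), and s at every k in [0,j-1].
  j=0: rhs fails.
  j=1: rhs fails.
  j=2: rhs holds but lhs fails at k=0.
  j=3: rhs fails.
  j=4: rhs holds but lhs fails at k=0.
  j=5: rhs fails.
  j=6: rhs fails.
  j=7: rhs fails.
  j=8: rhs fails.
No witness within the range → none.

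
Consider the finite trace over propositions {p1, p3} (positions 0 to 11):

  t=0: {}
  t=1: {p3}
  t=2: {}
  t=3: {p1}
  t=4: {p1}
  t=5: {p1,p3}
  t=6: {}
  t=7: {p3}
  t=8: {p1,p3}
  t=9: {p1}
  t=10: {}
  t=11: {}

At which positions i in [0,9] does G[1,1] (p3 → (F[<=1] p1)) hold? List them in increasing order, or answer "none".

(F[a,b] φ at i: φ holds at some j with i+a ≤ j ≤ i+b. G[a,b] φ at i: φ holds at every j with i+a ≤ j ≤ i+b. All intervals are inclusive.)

Evaluate at each i in [0,9]:
  i=0: ✗ (fails at j=1)
  i=1: ✓ (all of [2,2])
  i=2: ✓ (all of [3,3])
  i=3: ✓ (all of [4,4])
  i=4: ✓ (all of [5,5])
  i=5: ✓ (all of [6,6])
  i=6: ✓ (all of [7,7])
  i=7: ✓ (all of [8,8])
  i=8: ✓ (all of [9,9])
  i=9: ✓ (all of [10,10])

1, 2, 3, 4, 5, 6, 7, 8, 9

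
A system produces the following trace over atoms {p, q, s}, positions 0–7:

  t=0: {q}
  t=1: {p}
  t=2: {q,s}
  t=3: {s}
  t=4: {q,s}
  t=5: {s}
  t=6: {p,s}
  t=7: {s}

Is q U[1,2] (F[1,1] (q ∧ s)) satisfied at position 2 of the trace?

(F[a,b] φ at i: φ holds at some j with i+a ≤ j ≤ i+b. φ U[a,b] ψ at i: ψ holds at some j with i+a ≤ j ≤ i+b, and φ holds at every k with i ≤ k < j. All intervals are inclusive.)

Need some j in [3,4] with F[1,1] (q ∧ s), and q at every k in [2,j-1].
  j=3: F[1,1] (q ∧ s) holds; q holds at every k in [2,2] → satisfied.

True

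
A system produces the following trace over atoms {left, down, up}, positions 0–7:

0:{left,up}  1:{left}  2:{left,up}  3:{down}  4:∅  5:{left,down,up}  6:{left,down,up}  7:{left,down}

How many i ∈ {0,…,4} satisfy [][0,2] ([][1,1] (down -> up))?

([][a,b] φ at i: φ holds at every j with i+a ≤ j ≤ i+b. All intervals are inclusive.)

1

Evaluate at each i in [0,4]:
  i=0: ✗ (fails at j=2)
  i=1: ✗ (fails at j=2)
  i=2: ✗ (fails at j=2)
  i=3: ✓ (all of [3,5])
  i=4: ✗ (fails at j=6)
Positions where it holds: {3} → 1.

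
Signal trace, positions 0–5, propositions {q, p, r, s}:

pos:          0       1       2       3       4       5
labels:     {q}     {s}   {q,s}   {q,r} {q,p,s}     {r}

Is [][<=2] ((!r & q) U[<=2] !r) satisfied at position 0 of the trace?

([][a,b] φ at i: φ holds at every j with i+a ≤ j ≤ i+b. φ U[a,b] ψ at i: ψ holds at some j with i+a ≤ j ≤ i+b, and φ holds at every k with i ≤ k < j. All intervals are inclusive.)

Check ((!r & q) U[<=2] !r) at every j in [0,2]:
  j=0: holds
  j=1: holds
  j=2: holds
All positions satisfy it → formula holds.

True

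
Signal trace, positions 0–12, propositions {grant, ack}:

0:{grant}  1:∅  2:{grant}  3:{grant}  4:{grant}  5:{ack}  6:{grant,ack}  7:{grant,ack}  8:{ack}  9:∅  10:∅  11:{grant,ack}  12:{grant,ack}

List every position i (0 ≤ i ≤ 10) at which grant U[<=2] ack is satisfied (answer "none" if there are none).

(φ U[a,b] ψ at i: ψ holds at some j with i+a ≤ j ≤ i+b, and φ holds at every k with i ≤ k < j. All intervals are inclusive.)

3, 4, 5, 6, 7, 8

Evaluate at each i in [0,10]:
  i=0: ✗ (no rhs in [0,2])
  i=1: ✗ (no rhs in [1,3])
  i=2: ✗ (no rhs in [2,4])
  i=3: ✓ (rhs at j=5; lhs holds on [3,4])
  i=4: ✓ (rhs at j=5; lhs holds on [4,4])
  i=5: ✓ (rhs at j=5)
  i=6: ✓ (rhs at j=6)
  i=7: ✓ (rhs at j=7)
  i=8: ✓ (rhs at j=8)
  i=9: ✗ (lhs fails at k=9 before rhs at j=11)
  i=10: ✗ (lhs fails at k=10 before rhs at j=11)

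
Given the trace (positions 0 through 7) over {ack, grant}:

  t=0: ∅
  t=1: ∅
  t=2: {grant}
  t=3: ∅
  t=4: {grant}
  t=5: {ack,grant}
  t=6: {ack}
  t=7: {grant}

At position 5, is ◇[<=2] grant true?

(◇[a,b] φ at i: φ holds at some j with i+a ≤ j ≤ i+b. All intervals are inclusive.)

Check grant at each j in [5,7]:
  j=5: true
  j=6: false
  j=7: true
Found at j=5 → formula holds.

Yes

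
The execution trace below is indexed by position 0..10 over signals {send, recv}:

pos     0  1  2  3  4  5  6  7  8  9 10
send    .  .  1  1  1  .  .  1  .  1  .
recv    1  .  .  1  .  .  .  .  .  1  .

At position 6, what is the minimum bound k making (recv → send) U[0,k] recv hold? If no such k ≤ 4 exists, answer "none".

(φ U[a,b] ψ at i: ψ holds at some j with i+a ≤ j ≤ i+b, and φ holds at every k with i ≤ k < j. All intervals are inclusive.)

Need earliest j ≥ 6 with recv, and (recv → send) at every k in [6,j-1].
  j=6: rhs fails.
  j=7: rhs fails.
  j=8: rhs fails.
  j=9: rhs holds; lhs holds on [6,8]. k = 3.

3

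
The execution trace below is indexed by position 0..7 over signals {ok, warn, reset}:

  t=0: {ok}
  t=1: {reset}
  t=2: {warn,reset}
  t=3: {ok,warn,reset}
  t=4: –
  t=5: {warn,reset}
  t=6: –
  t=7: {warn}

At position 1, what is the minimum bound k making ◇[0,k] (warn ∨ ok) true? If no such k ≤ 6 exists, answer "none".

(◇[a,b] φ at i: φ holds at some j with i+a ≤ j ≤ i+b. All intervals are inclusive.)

Scan j = 1,2,… for (warn ∨ ok):
  j=1: fails
  j=2: holds
First hit at j=2, so smallest k = 2-1 = 1.

1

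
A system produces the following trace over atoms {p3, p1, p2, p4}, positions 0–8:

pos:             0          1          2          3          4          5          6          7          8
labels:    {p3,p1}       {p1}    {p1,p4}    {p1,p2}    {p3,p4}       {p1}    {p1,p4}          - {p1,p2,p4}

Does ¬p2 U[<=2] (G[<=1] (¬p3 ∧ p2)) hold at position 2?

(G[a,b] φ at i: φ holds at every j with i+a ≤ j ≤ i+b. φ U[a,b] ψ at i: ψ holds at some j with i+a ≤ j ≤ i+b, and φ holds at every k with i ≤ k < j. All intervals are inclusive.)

Need some j in [2,4] with G[<=1] (¬p3 ∧ p2), and ¬p2 at every k in [2,j-1].
  j=2: G[<=1] (¬p3 ∧ p2) — fails at 2.
  j=3: G[<=1] (¬p3 ∧ p2) — fails at 4.
  j=4: G[<=1] (¬p3 ∧ p2) — fails at 4.
No j in the window works → until fails.

False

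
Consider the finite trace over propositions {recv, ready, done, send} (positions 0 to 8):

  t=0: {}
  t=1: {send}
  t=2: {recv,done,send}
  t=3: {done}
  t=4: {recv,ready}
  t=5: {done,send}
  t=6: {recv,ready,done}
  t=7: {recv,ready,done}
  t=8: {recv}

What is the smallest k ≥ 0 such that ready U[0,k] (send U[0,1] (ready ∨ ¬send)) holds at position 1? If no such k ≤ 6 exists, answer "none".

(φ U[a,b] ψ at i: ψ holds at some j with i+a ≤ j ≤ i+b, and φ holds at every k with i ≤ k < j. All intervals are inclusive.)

Need earliest j ≥ 1 with (send U[0,1] (ready ∨ ¬send)), and ready at every k in [1,j-1].
  j=1: rhs fails.
  j=2: rhs holds but lhs fails at k=1.
  j=3: rhs holds but lhs fails at k=1.
  j=4: rhs holds but lhs fails at k=1.
  j=5: rhs holds but lhs fails at k=1.
  j=6: rhs holds but lhs fails at k=1.
  j=7: rhs holds but lhs fails at k=1.
No witness within the range → none.

none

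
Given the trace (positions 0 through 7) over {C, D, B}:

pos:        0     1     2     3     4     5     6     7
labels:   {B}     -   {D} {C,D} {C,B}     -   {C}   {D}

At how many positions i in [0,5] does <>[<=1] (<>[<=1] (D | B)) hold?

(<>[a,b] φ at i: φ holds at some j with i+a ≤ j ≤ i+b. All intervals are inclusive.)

6

Evaluate at each i in [0,5]:
  i=0: ✓ (witness j=0)
  i=1: ✓ (witness j=1)
  i=2: ✓ (witness j=2)
  i=3: ✓ (witness j=3)
  i=4: ✓ (witness j=4)
  i=5: ✓ (witness j=6)
Positions where it holds: {0, 1, 2, 3, 4, 5} → 6.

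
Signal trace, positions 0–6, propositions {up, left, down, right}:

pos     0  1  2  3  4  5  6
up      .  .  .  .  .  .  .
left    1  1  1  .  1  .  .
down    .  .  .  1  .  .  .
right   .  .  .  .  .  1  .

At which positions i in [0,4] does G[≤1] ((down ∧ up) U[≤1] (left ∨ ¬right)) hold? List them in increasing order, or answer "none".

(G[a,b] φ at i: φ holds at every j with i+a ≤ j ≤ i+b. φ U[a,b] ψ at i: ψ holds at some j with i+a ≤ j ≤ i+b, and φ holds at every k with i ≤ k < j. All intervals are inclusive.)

0, 1, 2, 3

Evaluate at each i in [0,4]:
  i=0: ✓ (all of [0,1])
  i=1: ✓ (all of [1,2])
  i=2: ✓ (all of [2,3])
  i=3: ✓ (all of [3,4])
  i=4: ✗ (fails at j=5)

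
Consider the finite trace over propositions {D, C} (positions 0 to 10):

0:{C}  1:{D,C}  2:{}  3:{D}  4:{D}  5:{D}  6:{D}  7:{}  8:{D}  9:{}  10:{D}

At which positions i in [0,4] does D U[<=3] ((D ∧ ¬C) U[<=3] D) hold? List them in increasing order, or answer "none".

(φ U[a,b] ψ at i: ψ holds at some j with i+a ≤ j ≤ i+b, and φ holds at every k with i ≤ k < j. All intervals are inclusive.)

Evaluate at each i in [0,4]:
  i=0: ✗ (lhs fails at k=0 before rhs at j=1)
  i=1: ✓ (rhs at j=1)
  i=2: ✗ (lhs fails at k=2 before rhs at j=3)
  i=3: ✓ (rhs at j=3)
  i=4: ✓ (rhs at j=4)

1, 3, 4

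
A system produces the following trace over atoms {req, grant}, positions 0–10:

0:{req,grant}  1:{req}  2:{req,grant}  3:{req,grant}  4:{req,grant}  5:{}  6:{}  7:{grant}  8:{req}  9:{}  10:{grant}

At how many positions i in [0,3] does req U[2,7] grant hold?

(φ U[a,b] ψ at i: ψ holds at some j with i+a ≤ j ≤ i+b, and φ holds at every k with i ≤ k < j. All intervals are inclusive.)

Evaluate at each i in [0,3]:
  i=0: ✓ (rhs at j=2; lhs holds on [0,1])
  i=1: ✓ (rhs at j=3; lhs holds on [1,2])
  i=2: ✓ (rhs at j=4; lhs holds on [2,3])
  i=3: ✗ (lhs fails at k=5 before rhs at j=7)
Positions where it holds: {0, 1, 2} → 3.

3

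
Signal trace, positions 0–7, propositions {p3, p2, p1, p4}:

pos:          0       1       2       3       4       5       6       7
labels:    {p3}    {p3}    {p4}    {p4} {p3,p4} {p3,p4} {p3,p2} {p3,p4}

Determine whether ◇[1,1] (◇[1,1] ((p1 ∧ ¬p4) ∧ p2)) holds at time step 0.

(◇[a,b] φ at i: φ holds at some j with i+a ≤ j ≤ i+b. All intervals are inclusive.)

Check ◇[1,1] ((p1 ∧ ¬p4) ∧ p2) at each j in [1,1]:
  j=1: fails (none in [2,2])
No position in the window satisfies it → formula fails.

False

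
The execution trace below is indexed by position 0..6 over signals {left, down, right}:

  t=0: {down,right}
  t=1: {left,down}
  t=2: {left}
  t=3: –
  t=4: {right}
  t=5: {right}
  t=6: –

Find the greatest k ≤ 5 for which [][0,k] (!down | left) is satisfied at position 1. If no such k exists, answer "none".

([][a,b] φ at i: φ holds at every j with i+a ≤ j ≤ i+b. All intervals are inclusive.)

(!down | left) must hold from j=1 onward; find where it first fails.
  j=1: holds
  j=2: holds
  j=3: holds
  j=4: holds
  j=5: holds
  j=6: holds
Holds through j=6; largest k = 5.

5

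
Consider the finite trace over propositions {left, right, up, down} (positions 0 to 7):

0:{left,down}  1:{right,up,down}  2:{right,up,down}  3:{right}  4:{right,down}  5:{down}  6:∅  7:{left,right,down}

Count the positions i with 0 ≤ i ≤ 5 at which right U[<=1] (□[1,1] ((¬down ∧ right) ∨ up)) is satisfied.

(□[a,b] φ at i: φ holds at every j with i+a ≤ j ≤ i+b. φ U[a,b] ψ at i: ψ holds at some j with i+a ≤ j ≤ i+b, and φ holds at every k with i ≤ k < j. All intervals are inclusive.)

3

Evaluate at each i in [0,5]:
  i=0: ✓ (rhs at j=0)
  i=1: ✓ (rhs at j=1)
  i=2: ✓ (rhs at j=2)
  i=3: ✗ (no rhs in [3,4])
  i=4: ✗ (no rhs in [4,5])
  i=5: ✗ (no rhs in [5,6])
Positions where it holds: {0, 1, 2} → 3.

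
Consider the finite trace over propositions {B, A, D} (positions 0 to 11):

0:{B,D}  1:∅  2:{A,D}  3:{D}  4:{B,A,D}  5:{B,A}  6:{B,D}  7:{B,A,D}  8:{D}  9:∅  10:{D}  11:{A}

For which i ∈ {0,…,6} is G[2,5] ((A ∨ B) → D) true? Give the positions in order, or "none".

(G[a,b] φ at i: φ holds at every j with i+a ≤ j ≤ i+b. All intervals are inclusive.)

Evaluate at each i in [0,6]:
  i=0: ✗ (fails at j=5)
  i=1: ✗ (fails at j=5)
  i=2: ✗ (fails at j=5)
  i=3: ✗ (fails at j=5)
  i=4: ✓ (all of [6,9])
  i=5: ✓ (all of [7,10])
  i=6: ✗ (fails at j=11)

4, 5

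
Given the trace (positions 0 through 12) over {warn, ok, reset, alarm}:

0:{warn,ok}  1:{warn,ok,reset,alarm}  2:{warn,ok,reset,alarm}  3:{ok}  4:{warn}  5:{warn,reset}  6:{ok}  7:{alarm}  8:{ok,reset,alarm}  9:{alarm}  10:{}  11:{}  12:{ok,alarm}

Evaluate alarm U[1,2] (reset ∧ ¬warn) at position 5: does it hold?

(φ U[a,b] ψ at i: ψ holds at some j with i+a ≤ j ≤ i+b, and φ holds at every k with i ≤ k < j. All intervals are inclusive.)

False

Need some j in [6,7] with (reset ∧ ¬warn), and alarm at every k in [5,j-1].
  j=6: (reset ∧ ¬warn) false.
  j=7: (reset ∧ ¬warn) false.
No j in the window works → until fails.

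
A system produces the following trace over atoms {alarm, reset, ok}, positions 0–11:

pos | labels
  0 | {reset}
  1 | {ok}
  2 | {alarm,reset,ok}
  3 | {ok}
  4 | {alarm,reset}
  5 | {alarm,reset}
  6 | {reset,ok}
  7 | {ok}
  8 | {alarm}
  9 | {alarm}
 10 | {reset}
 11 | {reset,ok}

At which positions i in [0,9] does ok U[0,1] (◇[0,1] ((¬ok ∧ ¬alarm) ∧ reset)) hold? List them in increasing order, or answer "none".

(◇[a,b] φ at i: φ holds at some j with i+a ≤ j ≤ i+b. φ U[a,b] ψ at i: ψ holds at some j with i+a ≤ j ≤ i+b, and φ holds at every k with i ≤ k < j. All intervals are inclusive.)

0, 9

Evaluate at each i in [0,9]:
  i=0: ✓ (rhs at j=0)
  i=1: ✗ (no rhs in [1,2])
  i=2: ✗ (no rhs in [2,3])
  i=3: ✗ (no rhs in [3,4])
  i=4: ✗ (no rhs in [4,5])
  i=5: ✗ (no rhs in [5,6])
  i=6: ✗ (no rhs in [6,7])
  i=7: ✗ (no rhs in [7,8])
  i=8: ✗ (lhs fails at k=8 before rhs at j=9)
  i=9: ✓ (rhs at j=9)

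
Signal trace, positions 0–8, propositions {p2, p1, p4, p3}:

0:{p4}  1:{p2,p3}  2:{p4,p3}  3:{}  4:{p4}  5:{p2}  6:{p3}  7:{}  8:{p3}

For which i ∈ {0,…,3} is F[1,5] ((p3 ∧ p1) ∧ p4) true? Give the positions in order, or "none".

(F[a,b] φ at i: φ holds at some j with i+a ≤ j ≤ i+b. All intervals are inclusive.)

Evaluate at each i in [0,3]:
  i=0: ✗ (none in [1,5])
  i=1: ✗ (none in [2,6])
  i=2: ✗ (none in [3,7])
  i=3: ✗ (none in [4,8])

none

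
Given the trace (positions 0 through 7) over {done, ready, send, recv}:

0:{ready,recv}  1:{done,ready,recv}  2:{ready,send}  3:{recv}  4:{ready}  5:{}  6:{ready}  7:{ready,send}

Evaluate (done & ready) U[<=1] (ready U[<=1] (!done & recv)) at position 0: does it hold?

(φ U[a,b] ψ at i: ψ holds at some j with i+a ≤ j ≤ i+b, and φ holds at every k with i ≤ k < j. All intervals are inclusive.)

Need some j in [0,1] with (ready U[<=1] (!done & recv)), and (done & ready) at every k in [0,j-1].
  j=0: (ready U[<=1] (!done & recv)) holds; no prefix to check → satisfied.

Yes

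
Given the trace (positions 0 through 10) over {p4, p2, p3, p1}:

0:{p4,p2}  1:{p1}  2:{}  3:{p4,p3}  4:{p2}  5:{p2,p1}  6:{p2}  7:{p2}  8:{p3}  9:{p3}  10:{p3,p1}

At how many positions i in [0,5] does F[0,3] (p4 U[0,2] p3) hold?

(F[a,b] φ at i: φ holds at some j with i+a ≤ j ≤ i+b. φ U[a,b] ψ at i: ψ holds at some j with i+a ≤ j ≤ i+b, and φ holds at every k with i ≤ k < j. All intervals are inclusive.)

5

Evaluate at each i in [0,5]:
  i=0: ✓ (witness j=3)
  i=1: ✓ (witness j=3)
  i=2: ✓ (witness j=3)
  i=3: ✓ (witness j=3)
  i=4: ✗ (none in [4,7])
  i=5: ✓ (witness j=8)
Positions where it holds: {0, 1, 2, 3, 5} → 5.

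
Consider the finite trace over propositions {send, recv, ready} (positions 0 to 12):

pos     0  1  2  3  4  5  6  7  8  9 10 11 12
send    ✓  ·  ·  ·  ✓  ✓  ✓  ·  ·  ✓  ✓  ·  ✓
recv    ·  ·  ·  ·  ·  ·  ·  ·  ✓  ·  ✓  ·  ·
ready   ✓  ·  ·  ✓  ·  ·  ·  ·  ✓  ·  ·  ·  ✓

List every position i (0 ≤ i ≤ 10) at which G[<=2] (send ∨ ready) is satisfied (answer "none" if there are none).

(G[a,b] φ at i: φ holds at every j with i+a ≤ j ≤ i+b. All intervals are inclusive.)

3, 4, 8

Evaluate at each i in [0,10]:
  i=0: ✗ (fails at j=1)
  i=1: ✗ (fails at j=1)
  i=2: ✗ (fails at j=2)
  i=3: ✓ (all of [3,5])
  i=4: ✓ (all of [4,6])
  i=5: ✗ (fails at j=7)
  i=6: ✗ (fails at j=7)
  i=7: ✗ (fails at j=7)
  i=8: ✓ (all of [8,10])
  i=9: ✗ (fails at j=11)
  i=10: ✗ (fails at j=11)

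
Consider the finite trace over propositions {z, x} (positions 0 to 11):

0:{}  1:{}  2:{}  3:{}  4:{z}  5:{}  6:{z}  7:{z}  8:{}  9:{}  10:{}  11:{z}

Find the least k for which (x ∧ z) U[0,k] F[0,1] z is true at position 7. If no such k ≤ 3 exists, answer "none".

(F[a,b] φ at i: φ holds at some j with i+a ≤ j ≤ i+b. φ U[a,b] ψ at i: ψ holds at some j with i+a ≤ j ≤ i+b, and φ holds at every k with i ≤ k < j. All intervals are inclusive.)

Need earliest j ≥ 7 with F[0,1] z, and (x ∧ z) at every k in [7,j-1].
  j=7: rhs holds (empty prefix). k = 0.

0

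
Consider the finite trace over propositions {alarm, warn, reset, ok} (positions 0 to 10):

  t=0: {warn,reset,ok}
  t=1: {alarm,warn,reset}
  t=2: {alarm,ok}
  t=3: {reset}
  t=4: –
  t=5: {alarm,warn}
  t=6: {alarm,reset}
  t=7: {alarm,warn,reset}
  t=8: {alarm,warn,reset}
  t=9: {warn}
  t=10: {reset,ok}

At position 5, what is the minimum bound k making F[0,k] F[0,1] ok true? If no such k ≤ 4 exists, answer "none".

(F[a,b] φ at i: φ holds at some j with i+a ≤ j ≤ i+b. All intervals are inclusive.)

4

Scan j = 5,6,… for F[0,1] ok:
  j=5: fails
  j=6: fails
  j=7: fails
  j=8: fails
  j=9: holds
First hit at j=9, so smallest k = 9-5 = 4.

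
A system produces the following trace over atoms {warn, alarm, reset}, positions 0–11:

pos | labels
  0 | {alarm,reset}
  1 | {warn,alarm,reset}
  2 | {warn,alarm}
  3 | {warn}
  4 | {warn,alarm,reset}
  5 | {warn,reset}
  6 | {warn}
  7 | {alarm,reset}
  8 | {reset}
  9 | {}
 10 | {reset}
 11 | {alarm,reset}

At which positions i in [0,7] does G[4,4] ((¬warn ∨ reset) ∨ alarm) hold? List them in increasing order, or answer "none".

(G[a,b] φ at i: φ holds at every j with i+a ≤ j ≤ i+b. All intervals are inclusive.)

0, 1, 3, 4, 5, 6, 7

Evaluate at each i in [0,7]:
  i=0: ✓ (all of [4,4])
  i=1: ✓ (all of [5,5])
  i=2: ✗ (fails at j=6)
  i=3: ✓ (all of [7,7])
  i=4: ✓ (all of [8,8])
  i=5: ✓ (all of [9,9])
  i=6: ✓ (all of [10,10])
  i=7: ✓ (all of [11,11])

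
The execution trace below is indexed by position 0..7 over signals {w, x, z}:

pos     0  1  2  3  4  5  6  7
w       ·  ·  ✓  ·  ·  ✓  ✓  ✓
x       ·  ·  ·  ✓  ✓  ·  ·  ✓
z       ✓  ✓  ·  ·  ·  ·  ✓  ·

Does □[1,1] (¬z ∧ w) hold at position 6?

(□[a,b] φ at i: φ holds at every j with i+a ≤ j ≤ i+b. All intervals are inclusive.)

Holds

Check (¬z ∧ w) at every j in [7,7]:
  j=7: true
All positions satisfy it → formula holds.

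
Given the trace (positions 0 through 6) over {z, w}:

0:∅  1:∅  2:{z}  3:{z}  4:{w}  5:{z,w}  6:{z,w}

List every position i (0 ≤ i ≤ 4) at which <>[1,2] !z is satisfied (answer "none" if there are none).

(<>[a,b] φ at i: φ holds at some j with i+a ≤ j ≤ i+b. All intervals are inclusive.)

0, 2, 3

Evaluate at each i in [0,4]:
  i=0: ✓ (witness j=1)
  i=1: ✗ (none in [2,3])
  i=2: ✓ (witness j=4)
  i=3: ✓ (witness j=4)
  i=4: ✗ (none in [5,6])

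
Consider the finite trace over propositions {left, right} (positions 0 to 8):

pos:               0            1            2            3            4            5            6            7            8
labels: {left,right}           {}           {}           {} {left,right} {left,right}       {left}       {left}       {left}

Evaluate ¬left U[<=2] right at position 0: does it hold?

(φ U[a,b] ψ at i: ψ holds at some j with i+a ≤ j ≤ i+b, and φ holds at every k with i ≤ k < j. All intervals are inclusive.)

Need some j in [0,2] with right, and ¬left at every k in [0,j-1].
  j=0: right holds; no prefix to check → satisfied.

Yes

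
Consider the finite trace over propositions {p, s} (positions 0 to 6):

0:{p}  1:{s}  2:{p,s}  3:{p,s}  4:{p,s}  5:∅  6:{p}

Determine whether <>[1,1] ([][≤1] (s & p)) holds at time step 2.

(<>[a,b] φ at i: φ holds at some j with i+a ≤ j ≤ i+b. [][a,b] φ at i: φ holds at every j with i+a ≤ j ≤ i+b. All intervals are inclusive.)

Yes

Check [][≤1] (s & p) at each j in [3,3]:
  j=3: holds on [3,4]
Found at j=3 → formula holds.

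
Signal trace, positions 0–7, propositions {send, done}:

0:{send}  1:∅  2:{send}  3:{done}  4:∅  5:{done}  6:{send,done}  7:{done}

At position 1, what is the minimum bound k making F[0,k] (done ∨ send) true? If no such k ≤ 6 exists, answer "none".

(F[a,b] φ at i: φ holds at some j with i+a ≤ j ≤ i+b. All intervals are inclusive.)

1

Scan j = 1,2,… for (done ∨ send):
  j=1: fails
  j=2: holds
First hit at j=2, so smallest k = 2-1 = 1.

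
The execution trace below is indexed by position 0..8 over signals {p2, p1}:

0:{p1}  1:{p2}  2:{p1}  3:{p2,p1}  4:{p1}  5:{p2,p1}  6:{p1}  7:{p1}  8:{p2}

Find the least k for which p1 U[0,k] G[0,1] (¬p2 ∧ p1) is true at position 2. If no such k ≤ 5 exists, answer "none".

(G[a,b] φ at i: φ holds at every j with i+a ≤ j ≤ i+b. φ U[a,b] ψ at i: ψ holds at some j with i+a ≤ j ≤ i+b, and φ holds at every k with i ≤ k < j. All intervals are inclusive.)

4

Need earliest j ≥ 2 with G[0,1] (¬p2 ∧ p1), and p1 at every k in [2,j-1].
  j=2: rhs fails.
  j=3: rhs fails.
  j=4: rhs fails.
  j=5: rhs fails.
  j=6: rhs holds; lhs holds on [2,5]. k = 4.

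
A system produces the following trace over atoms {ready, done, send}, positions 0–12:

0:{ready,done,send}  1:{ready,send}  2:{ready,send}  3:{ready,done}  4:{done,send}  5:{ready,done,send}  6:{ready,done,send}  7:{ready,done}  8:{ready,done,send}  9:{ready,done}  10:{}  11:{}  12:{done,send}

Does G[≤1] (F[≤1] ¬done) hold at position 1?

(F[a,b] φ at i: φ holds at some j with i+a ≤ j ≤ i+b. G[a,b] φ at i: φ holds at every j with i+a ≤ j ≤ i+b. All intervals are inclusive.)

Yes

Check F[≤1] ¬done at every j in [1,2]:
  j=1: holds (witness at 1)
  j=2: holds (witness at 2)
All positions satisfy it → formula holds.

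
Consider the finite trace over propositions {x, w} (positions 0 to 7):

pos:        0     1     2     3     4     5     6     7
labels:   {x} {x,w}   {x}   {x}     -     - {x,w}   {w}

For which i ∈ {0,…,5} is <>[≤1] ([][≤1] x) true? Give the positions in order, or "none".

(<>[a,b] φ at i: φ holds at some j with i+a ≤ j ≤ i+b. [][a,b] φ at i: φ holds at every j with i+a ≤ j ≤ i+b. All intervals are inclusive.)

0, 1, 2

Evaluate at each i in [0,5]:
  i=0: ✓ (witness j=0)
  i=1: ✓ (witness j=1)
  i=2: ✓ (witness j=2)
  i=3: ✗ (none in [3,4])
  i=4: ✗ (none in [4,5])
  i=5: ✗ (none in [5,6])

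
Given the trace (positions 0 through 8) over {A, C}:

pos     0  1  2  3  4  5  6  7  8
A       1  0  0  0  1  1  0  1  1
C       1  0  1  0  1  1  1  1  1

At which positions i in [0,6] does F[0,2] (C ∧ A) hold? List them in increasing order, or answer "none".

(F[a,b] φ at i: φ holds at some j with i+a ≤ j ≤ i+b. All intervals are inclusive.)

Evaluate at each i in [0,6]:
  i=0: ✓ (witness j=0)
  i=1: ✗ (none in [1,3])
  i=2: ✓ (witness j=4)
  i=3: ✓ (witness j=4)
  i=4: ✓ (witness j=4)
  i=5: ✓ (witness j=5)
  i=6: ✓ (witness j=7)

0, 2, 3, 4, 5, 6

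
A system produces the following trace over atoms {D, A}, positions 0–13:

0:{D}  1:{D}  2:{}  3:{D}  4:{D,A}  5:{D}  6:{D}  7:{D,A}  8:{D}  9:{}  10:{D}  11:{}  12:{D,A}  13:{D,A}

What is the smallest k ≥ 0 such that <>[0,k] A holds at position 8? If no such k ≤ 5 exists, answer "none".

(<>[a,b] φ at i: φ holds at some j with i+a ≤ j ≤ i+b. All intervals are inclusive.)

4

Scan j = 8,9,… for A:
  j=8: fails
  j=9: fails
  j=10: fails
  j=11: fails
  j=12: holds
First hit at j=12, so smallest k = 12-8 = 4.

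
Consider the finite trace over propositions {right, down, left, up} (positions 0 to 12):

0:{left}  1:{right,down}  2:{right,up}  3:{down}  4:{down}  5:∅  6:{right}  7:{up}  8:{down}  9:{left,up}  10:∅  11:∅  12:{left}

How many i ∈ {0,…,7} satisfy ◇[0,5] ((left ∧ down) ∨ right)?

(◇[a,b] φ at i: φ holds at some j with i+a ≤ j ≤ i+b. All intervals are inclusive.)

7

Evaluate at each i in [0,7]:
  i=0: ✓ (witness j=1)
  i=1: ✓ (witness j=1)
  i=2: ✓ (witness j=2)
  i=3: ✓ (witness j=6)
  i=4: ✓ (witness j=6)
  i=5: ✓ (witness j=6)
  i=6: ✓ (witness j=6)
  i=7: ✗ (none in [7,12])
Positions where it holds: {0, 1, 2, 3, 4, 5, 6} → 7.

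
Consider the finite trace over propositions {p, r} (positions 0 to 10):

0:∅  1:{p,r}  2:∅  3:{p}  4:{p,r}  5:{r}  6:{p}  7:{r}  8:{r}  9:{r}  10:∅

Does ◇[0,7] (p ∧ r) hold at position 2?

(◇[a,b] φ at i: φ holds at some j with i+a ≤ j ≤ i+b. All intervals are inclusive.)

Holds

Check (p ∧ r) at each j in [2,9]:
  j=2: false
  j=3: false
  j=4: true
  j=5: false
  j=6: false
  j=7: false
  j=8: false
  j=9: false
Found at j=4 → formula holds.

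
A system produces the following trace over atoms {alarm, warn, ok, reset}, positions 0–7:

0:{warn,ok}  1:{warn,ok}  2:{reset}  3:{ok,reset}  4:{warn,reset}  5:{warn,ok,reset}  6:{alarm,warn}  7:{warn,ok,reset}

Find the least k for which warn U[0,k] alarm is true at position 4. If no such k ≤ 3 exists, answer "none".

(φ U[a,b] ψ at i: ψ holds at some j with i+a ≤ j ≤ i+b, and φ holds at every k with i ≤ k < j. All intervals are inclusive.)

2

Need earliest j ≥ 4 with alarm, and warn at every k in [4,j-1].
  j=4: rhs fails.
  j=5: rhs fails.
  j=6: rhs holds; lhs holds on [4,5]. k = 2.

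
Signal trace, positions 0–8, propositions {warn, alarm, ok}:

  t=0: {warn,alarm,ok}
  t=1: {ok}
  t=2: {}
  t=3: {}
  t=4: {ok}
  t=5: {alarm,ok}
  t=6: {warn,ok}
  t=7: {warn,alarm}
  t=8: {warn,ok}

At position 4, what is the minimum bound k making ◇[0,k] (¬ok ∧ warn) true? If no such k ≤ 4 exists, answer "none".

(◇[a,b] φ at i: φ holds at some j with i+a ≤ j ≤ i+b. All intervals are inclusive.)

3

Scan j = 4,5,… for (¬ok ∧ warn):
  j=4: fails
  j=5: fails
  j=6: fails
  j=7: holds
First hit at j=7, so smallest k = 7-4 = 3.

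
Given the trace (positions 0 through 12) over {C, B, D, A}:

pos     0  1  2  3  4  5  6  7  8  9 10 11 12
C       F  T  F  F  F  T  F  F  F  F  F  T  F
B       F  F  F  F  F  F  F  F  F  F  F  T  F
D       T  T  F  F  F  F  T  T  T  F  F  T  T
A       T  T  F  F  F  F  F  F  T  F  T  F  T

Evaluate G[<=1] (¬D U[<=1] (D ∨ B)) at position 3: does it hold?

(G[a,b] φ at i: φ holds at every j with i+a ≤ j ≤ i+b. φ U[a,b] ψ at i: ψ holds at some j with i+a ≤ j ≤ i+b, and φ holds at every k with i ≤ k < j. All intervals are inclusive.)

False

Check (¬D U[<=1] (D ∨ B)) at every j in [3,4]:
  j=3: fails
  j=4: fails
Fails at j=3 → formula fails.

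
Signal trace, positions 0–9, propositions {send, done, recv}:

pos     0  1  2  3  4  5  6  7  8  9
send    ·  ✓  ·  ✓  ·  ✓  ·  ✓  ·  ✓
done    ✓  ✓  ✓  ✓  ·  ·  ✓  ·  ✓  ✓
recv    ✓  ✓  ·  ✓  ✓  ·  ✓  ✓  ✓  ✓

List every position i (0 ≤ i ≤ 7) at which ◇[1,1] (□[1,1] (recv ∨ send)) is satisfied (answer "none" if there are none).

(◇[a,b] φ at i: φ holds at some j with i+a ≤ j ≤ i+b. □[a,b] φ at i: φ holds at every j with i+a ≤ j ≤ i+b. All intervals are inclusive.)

1, 2, 3, 4, 5, 6, 7

Evaluate at each i in [0,7]:
  i=0: ✗ (none in [1,1])
  i=1: ✓ (witness j=2)
  i=2: ✓ (witness j=3)
  i=3: ✓ (witness j=4)
  i=4: ✓ (witness j=5)
  i=5: ✓ (witness j=6)
  i=6: ✓ (witness j=7)
  i=7: ✓ (witness j=8)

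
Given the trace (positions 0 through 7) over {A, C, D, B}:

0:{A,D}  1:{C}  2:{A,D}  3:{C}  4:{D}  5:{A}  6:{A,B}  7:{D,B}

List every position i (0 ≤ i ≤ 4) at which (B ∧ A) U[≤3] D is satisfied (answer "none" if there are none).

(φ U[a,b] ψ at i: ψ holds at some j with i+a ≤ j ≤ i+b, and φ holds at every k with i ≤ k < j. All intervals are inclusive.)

0, 2, 4

Evaluate at each i in [0,4]:
  i=0: ✓ (rhs at j=0)
  i=1: ✗ (lhs fails at k=1 before rhs at j=2)
  i=2: ✓ (rhs at j=2)
  i=3: ✗ (lhs fails at k=3 before rhs at j=4)
  i=4: ✓ (rhs at j=4)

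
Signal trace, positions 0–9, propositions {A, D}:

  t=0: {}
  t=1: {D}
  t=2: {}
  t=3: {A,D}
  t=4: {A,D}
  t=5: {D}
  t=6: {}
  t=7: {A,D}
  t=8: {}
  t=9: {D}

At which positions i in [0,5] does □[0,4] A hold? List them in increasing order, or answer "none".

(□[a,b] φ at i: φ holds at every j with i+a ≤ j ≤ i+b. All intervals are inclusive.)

Evaluate at each i in [0,5]:
  i=0: ✗ (fails at j=0)
  i=1: ✗ (fails at j=1)
  i=2: ✗ (fails at j=2)
  i=3: ✗ (fails at j=5)
  i=4: ✗ (fails at j=5)
  i=5: ✗ (fails at j=5)

none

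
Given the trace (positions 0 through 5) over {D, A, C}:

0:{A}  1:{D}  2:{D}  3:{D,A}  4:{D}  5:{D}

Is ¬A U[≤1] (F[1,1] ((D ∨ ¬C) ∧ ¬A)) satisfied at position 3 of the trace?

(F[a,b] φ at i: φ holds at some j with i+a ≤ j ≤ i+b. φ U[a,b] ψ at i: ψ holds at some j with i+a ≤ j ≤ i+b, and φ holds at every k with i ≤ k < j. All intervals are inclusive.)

Need some j in [3,4] with F[1,1] ((D ∨ ¬C) ∧ ¬A), and ¬A at every k in [3,j-1].
  j=3: F[1,1] ((D ∨ ¬C) ∧ ¬A) holds; no prefix to check → satisfied.

Yes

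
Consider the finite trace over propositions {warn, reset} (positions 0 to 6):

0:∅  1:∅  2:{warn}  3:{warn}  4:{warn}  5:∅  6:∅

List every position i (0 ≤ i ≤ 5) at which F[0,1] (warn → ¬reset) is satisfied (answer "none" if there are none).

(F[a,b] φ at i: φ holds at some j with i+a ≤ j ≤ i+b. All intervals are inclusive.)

0, 1, 2, 3, 4, 5

Evaluate at each i in [0,5]:
  i=0: ✓ (witness j=0)
  i=1: ✓ (witness j=1)
  i=2: ✓ (witness j=2)
  i=3: ✓ (witness j=3)
  i=4: ✓ (witness j=4)
  i=5: ✓ (witness j=5)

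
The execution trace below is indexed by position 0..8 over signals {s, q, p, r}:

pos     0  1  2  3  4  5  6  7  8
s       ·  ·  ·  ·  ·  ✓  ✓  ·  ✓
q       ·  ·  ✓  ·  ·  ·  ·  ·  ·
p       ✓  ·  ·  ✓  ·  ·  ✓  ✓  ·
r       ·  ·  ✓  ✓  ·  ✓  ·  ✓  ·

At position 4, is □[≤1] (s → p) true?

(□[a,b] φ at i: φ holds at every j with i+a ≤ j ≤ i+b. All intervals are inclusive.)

No

Check (s → p) at every j in [4,5]:
  j=4: antecedent false → ✓
  j=5: antecedent true; consequent false → ✗
Fails at j=5 → formula fails.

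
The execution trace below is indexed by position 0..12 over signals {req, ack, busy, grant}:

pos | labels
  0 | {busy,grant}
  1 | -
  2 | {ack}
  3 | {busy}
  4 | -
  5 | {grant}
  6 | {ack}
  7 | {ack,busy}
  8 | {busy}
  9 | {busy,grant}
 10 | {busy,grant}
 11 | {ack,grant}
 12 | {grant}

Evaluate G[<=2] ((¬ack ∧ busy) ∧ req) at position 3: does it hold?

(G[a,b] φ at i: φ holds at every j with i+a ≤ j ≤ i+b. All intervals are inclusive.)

Check ((¬ack ∧ busy) ∧ req) at every j in [3,5]:
  j=3: false
  j=4: false
  j=5: false
Fails at j=3 → formula fails.

Does not hold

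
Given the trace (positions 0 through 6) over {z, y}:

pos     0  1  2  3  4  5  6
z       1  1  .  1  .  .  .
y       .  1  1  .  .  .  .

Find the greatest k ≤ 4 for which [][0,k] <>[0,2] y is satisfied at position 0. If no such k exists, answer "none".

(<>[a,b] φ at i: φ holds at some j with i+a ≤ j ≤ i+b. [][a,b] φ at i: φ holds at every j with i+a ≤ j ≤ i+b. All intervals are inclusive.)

<>[0,2] y must hold from j=0 onward; find where it first fails.
  j=0: holds
  j=1: holds
  j=2: holds
  j=3: fails
Holds on [0,2], so largest k = 2.

2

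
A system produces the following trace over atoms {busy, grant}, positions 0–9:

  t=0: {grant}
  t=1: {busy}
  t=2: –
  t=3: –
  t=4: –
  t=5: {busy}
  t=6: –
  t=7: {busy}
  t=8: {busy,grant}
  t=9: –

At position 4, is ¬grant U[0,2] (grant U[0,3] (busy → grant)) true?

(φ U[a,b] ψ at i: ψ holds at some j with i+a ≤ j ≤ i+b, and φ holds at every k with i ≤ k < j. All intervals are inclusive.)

Need some j in [4,6] with (grant U[0,3] (busy → grant)), and ¬grant at every k in [4,j-1].
  j=4: (grant U[0,3] (busy → grant)) holds; no prefix to check → satisfied.

Holds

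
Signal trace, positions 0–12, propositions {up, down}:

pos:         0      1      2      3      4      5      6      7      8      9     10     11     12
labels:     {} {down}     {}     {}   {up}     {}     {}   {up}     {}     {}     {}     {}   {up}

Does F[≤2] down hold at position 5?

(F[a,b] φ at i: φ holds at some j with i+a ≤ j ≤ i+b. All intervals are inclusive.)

No

Check down at each j in [5,7]:
  j=5: false
  j=6: false
  j=7: false
No position in the window satisfies it → formula fails.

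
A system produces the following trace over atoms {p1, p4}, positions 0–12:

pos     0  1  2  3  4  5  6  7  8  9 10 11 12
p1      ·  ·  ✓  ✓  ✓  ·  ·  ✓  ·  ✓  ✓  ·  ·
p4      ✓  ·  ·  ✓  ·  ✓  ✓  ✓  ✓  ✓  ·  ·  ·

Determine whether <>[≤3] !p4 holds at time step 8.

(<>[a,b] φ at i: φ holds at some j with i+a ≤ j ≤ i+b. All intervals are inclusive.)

Check !p4 at each j in [8,11]:
  j=8: false
  j=9: false
  j=10: true
  j=11: true
Found at j=10 → formula holds.

Holds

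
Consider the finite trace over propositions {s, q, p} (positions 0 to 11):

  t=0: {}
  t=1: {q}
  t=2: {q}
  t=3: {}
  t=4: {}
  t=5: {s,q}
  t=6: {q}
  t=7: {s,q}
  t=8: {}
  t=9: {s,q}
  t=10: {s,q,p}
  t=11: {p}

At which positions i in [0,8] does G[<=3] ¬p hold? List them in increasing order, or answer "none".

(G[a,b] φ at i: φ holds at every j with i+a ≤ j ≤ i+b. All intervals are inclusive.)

0, 1, 2, 3, 4, 5, 6

Evaluate at each i in [0,8]:
  i=0: ✓ (all of [0,3])
  i=1: ✓ (all of [1,4])
  i=2: ✓ (all of [2,5])
  i=3: ✓ (all of [3,6])
  i=4: ✓ (all of [4,7])
  i=5: ✓ (all of [5,8])
  i=6: ✓ (all of [6,9])
  i=7: ✗ (fails at j=10)
  i=8: ✗ (fails at j=10)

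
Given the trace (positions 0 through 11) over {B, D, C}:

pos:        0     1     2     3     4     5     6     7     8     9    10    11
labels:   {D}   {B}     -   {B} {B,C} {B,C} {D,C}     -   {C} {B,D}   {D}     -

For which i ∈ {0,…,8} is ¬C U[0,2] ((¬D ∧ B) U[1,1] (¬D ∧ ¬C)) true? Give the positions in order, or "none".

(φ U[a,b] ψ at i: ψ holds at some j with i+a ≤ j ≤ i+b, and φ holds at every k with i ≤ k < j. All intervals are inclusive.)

0, 1

Evaluate at each i in [0,8]:
  i=0: ✓ (rhs at j=1; lhs holds on [0,0])
  i=1: ✓ (rhs at j=1)
  i=2: ✗ (no rhs in [2,4])
  i=3: ✗ (no rhs in [3,5])
  i=4: ✗ (no rhs in [4,6])
  i=5: ✗ (no rhs in [5,7])
  i=6: ✗ (no rhs in [6,8])
  i=7: ✗ (no rhs in [7,9])
  i=8: ✗ (no rhs in [8,10])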